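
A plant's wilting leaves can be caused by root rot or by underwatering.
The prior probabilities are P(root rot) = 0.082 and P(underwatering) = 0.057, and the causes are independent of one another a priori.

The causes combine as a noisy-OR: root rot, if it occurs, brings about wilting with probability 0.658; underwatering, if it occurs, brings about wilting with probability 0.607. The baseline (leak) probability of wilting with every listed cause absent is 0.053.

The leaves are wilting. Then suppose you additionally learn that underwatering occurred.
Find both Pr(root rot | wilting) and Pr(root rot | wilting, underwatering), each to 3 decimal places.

Under noisy-OR, P(wilting | causes) = 1 − (1−0.053)·∏(1−qᵢ) over the active causes.
P(wilting) = 0.053·0.918·0.943 + 0.627829·0.918·0.057 + 0.676126·0.082·0.943 + 0.872718·0.082·0.057 = 0.045881 + 0.032852 + 0.052282 + 0.004079 = 0.135094
The root rot-present share is 0.052282 + 0.004079 = 0.056361.
P(root rot | wilting) = 0.056361 / 0.135094 ≈ 0.417

With the extra evidence:
P(wilting | underwatering) = 0.627829×0.918 + 0.872718×0.082 = 0.576347 + 0.071563 = 0.647910
Of this, 0.071563 comes from 0.872718×0.082 (the root rot=true cases).
Hence the posterior is 0.071563/0.647910 ≈ 0.110.
The drop from 0.417 to 0.110 is the explaining-away (discounting) effect.

Pr(root rot | wilting) ≈ 0.417; Pr(root rot | wilting, underwatering) ≈ 0.110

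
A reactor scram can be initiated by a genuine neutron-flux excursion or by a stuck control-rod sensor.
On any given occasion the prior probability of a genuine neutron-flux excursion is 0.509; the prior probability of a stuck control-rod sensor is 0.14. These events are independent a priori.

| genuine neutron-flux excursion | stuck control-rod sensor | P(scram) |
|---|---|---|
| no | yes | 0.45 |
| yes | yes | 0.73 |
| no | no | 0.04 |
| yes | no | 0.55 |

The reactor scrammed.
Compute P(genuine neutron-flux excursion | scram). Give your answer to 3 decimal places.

Weight on genuine neutron-flux excursion=true, given the evidence: 0.240757 + 0.052020 = 0.292777
Normalizer over all consistent configurations: 0.04×0.491×0.86 + 0.45×0.491×0.14 + 0.55×0.509×0.86 + 0.73×0.509×0.14 = 0.340600
P(genuine neutron-flux excursion | scram) = 0.292777/0.340600 ≈ 0.860

P(genuine neutron-flux excursion | scram) ≈ 0.860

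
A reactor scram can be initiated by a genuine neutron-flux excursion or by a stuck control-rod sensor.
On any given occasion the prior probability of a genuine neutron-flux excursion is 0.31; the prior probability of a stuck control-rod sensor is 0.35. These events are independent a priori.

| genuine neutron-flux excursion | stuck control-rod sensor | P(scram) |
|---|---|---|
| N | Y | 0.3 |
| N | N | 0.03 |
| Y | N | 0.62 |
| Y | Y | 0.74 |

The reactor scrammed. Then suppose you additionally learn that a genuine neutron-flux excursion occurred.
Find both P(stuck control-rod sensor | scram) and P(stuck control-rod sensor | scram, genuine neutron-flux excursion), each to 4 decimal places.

P(scram) = 0.03*0.69*0.65 + 0.3*0.69*0.35 + 0.62*0.31*0.65 + 0.74*0.31*0.35 = 0.013455 + 0.072450 + 0.124930 + 0.080290 = 0.291125
The stuck control-rod sensor-present share is 0.072450 + 0.080290 = 0.152740.
Hence the posterior is 0.152740/0.291125 ≈ 0.5247.

Now condition on the additional information:
Enumerate both values of stuck control-rod sensor and weight by the priors:
  P(scram | genuine neutron-flux excursion) = 0.62*0.65 + 0.74*0.35
        = 0.403000 + 0.259000 = 0.662000
Configurations with stuck control-rod sensor contribute 0.259000, so
  P(stuck control-rod sensor | scram, genuine neutron-flux excursion) = 0.259000 / 0.662000 ≈ 0.3912
This is intercausal reasoning (explaining away): once genuine neutron-flux excursion accounts for the scram, stuck control-rod sensor becomes less likely.

P(stuck control-rod sensor | scram) ≈ 0.5247; P(stuck control-rod sensor | scram, genuine neutron-flux excursion) ≈ 0.3912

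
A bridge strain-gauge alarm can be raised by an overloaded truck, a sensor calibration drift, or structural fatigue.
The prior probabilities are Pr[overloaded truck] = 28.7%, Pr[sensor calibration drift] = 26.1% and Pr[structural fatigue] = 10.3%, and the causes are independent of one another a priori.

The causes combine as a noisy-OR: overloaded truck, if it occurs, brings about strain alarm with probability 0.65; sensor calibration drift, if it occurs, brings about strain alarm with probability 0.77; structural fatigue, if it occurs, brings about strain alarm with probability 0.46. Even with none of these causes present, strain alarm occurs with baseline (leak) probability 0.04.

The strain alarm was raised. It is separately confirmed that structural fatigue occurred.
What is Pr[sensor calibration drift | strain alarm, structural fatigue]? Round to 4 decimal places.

Under noisy-OR, P(strain alarm | causes) = 1 − (1−0.04)·∏(1−qᵢ) over the active causes.
By total probability over the 4 (overloaded truck, sensor calibration drift) configurations:
  P(strain alarm | structural fatigue) = 0.4816·0.713·0.739 + 0.880768·0.713·0.261 + 0.81856·0.287·0.739 + 0.958269·0.287·0.261
        = 0.253758 + 0.163905 + 0.173611 + 0.071781 = 0.663055
The terms with sensor calibration drift present sum to 0.235686, so
  P(sensor calibration drift | strain alarm, structural fatigue) = 0.235686 / 0.663055 ≈ 0.3555

Pr[sensor calibration drift | strain alarm, structural fatigue] ≈ 0.3555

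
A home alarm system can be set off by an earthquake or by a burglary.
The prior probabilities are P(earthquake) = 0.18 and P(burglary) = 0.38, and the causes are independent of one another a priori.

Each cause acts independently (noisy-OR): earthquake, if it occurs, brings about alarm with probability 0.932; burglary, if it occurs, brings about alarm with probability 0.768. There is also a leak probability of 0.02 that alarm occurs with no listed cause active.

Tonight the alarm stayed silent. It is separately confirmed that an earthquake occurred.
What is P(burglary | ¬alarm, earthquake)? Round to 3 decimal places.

P(burglary | ¬alarm, earthquake) ≈ 0.124

Under noisy-OR, P(alarm | causes) = 1 − (1−0.02)·∏(1−qᵢ) over the active causes.
P(¬alarm | earthquake) = 0.06664·0.62 + 0.01546·0.38 = 0.041317 + 0.005875 = 0.047192
Restricting to configurations with burglary present: 0.01546·0.38 = 0.005875.
So P(burglary | ¬alarm, earthquake) = 0.005875/0.047192 ≈ 0.124.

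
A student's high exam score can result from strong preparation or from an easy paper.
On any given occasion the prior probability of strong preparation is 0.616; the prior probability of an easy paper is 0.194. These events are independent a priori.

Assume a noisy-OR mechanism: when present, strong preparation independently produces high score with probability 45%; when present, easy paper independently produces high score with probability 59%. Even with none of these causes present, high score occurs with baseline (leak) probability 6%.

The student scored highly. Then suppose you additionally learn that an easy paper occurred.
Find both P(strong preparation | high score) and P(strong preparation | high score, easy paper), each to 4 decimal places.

P(strong preparation | high score) ≈ 0.8384; P(strong preparation | high score, easy paper) ≈ 0.6729

Under noisy-OR, P(high score | causes) = 1 − (1−0.06)·∏(1−qᵢ) over the active causes.
Numerator (weight on configurations with strong preparation): 0.239808 + 0.094173 = 0.333981
Normalizer over all consistent configurations: 0.06×0.384×0.806 + 0.6146×0.384×0.194 + 0.483×0.616×0.806 + 0.78803×0.616×0.194 = 0.398336
P(strong preparation | high score) = 0.333981/0.398336 ≈ 0.8384

Now also conditioning on easy paper=true:
Numerator (weight on configurations with strong preparation): 0.78803×0.616 = 0.485426
The normalizing constant is 0.6146×0.384 + 0.78803×0.616 = 0.721432
Posterior = 0.485426 / 0.721432 ≈ 0.6729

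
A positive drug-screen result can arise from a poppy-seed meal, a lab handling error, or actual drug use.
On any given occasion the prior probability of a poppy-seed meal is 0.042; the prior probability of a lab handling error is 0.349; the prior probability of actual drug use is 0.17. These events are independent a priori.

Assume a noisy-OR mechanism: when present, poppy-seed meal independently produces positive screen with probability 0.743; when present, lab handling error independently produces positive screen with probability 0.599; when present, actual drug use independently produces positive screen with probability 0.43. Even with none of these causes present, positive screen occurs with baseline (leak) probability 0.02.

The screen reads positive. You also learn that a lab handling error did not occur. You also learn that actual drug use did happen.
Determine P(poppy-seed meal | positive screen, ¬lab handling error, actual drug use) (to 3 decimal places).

P(poppy-seed meal | positive screen, ¬lab handling error, actual drug use) ≈ 0.078

Under noisy-OR, P(positive screen | causes) = 1 − (1−0.02)·∏(1−qᵢ) over the active causes.
Weight on poppy-seed meal=true, given the evidence: 0.85644·0.042 = 0.035970
Normalizer over all consistent configurations: 0.4414·0.958 + 0.85644·0.042 = 0.458831
P(poppy-seed meal | positive screen, ¬lab handling error, actual drug use) = 0.035970/0.458831 ≈ 0.078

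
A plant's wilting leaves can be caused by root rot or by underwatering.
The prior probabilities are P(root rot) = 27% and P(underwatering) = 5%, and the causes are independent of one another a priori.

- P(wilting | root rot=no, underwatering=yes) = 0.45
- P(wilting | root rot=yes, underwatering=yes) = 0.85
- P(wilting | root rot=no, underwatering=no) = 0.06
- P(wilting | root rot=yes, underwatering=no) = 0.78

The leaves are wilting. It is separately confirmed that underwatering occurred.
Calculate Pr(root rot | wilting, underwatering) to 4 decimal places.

Pr(root rot | wilting, underwatering) ≈ 0.4113

Numerator (weight on configurations with root rot): 0.85×0.27 = 0.229500
Denominator P(wilting | underwatering): 0.45×0.73 + 0.85×0.27 = 0.558000
P(root rot | wilting, underwatering) = 0.229500/0.558000 ≈ 0.4113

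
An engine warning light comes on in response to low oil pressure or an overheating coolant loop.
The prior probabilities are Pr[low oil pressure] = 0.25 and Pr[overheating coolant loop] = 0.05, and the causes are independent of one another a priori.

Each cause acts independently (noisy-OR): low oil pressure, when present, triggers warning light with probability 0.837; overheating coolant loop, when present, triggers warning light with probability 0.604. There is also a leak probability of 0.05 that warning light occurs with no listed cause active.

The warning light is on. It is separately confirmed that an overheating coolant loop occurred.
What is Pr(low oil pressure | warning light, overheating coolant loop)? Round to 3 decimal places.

Under noisy-OR, P(warning light | causes) = 1 − (1−0.05)·∏(1−qᵢ) over the active causes.
Weight on low oil pressure=true, given the evidence: 0.938679*0.25 = 0.234670
The normalizing constant is 0.6238*0.75 + 0.938679*0.25 = 0.702520
Posterior = 0.234670 / 0.702520 ≈ 0.334

Pr(low oil pressure | warning light, overheating coolant loop) ≈ 0.334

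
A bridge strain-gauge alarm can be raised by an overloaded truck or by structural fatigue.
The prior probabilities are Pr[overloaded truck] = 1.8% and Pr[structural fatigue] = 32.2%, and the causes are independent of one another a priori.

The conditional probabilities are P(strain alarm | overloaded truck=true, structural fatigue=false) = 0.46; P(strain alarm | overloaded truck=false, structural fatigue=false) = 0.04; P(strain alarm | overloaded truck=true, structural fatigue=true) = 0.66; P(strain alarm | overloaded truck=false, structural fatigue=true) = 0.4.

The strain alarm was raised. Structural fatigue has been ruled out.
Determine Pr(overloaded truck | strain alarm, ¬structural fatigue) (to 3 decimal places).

Pr(overloaded truck | strain alarm, ¬structural fatigue) ≈ 0.174

Sum P(strain alarm|·) weighted by the priors over both values of overloaded truck:
  P(strain alarm | ¬structural fatigue) = 0.04·0.982 + 0.46·0.018
        = 0.039280 + 0.008280 = 0.047560
Keeping only the overloaded truck-present terms gives 0.008280, so
  P(overloaded truck | strain alarm, ¬structural fatigue) = 0.008280 / 0.047560 ≈ 0.174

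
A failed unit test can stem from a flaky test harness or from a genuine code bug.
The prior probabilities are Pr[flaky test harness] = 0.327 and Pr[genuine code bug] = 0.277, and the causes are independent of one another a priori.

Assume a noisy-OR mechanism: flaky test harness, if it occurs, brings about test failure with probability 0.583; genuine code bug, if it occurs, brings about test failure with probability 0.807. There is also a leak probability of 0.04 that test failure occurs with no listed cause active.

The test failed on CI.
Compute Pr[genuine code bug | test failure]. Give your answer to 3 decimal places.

Under noisy-OR, P(test failure | causes) = 1 − (1−0.04)·∏(1−qᵢ) over the active causes.
For the numerator, keep only genuine code bug=true terms: 0.151881 + 0.083581 = 0.235462
The normalizing constant is 0.04×0.673×0.723 + 0.81472×0.673×0.277 + 0.59968×0.327×0.723 + 0.922738×0.327×0.277 = 0.396702
P(genuine code bug | test failure) = 0.235462/0.396702 ≈ 0.594

Pr[genuine code bug | test failure] ≈ 0.594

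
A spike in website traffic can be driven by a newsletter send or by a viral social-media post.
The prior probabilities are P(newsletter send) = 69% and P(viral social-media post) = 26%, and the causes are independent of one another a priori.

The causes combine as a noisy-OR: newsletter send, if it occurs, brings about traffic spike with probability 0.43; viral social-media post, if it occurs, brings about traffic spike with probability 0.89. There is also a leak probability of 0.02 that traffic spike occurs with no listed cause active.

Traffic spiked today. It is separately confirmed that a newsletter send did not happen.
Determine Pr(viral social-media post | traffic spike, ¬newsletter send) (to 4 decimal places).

Pr(viral social-media post | traffic spike, ¬newsletter send) ≈ 0.9400

Under noisy-OR, P(traffic spike | causes) = 1 − (1−0.02)·∏(1−qᵢ) over the active causes.
Weight on viral social-media post=true, given the evidence: 0.8922·0.26 = 0.231972
Normalizer over all consistent configurations: 0.02·0.74 + 0.8922·0.26 = 0.246772
Posterior = 0.231972 / 0.246772 ≈ 0.9400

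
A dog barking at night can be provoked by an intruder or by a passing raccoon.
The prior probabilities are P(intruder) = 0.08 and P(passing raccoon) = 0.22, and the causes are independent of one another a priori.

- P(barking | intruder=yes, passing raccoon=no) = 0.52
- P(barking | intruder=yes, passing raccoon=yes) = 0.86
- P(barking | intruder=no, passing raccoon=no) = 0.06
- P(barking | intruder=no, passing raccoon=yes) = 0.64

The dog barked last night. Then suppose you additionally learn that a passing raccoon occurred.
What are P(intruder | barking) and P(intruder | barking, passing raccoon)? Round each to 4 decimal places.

P(barking) = 0.06·0.92·0.78 + 0.64·0.92·0.22 + 0.52·0.08·0.78 + 0.86·0.08·0.22 = 0.043056 + 0.129536 + 0.032448 + 0.015136 = 0.220176
The intruder-present share is 0.032448 + 0.015136 = 0.047584.
P(intruder | barking) = 0.047584 / 0.220176 ≈ 0.2161

Now also conditioning on passing raccoon=true:
P(barking | passing raccoon) = 0.64·0.92 + 0.86·0.08 = 0.588800 + 0.068800 = 0.657600
The intruder-present share is 0.86·0.08 = 0.068800.
Hence the posterior is 0.068800/0.657600 ≈ 0.1046.
This is intercausal reasoning (explaining away): once passing raccoon accounts for the barking, intruder becomes less likely.

P(intruder | barking) ≈ 0.2161; P(intruder | barking, passing raccoon) ≈ 0.1046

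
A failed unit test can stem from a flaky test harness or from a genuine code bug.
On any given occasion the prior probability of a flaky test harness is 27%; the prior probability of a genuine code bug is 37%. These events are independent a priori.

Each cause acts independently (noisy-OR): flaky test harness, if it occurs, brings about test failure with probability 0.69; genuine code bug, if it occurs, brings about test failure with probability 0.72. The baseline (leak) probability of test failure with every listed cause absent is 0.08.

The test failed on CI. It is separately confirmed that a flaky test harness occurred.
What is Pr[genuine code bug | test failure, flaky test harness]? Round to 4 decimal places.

Pr[genuine code bug | test failure, flaky test harness] ≈ 0.4305

Under noisy-OR, P(test failure | causes) = 1 − (1−0.08)·∏(1−qᵢ) over the active causes.
P(test failure | flaky test harness) = 0.7148*0.63 + 0.920144*0.37 = 0.450324 + 0.340453 = 0.790777
Restricting to configurations with genuine code bug present: 0.920144*0.37 = 0.340453.
P(genuine code bug | test failure, flaky test harness) = 0.340453 / 0.790777 ≈ 0.4305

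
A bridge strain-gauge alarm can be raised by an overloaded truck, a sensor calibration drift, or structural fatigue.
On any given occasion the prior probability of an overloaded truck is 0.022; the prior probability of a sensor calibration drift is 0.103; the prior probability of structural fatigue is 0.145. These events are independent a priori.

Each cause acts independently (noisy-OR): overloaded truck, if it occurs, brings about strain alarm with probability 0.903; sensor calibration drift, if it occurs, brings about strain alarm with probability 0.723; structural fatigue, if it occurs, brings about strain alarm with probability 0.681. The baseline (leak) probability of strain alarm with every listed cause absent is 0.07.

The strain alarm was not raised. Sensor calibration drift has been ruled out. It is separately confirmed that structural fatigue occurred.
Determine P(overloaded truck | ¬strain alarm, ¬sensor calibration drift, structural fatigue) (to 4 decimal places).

Under noisy-OR, P(strain alarm | causes) = 1 − (1−0.07)·∏(1−qᵢ) over the active causes.
P(¬strain alarm | ¬sensor calibration drift, structural fatigue) = 0.29667*0.978 + 0.028777*0.022 = 0.290143 + 0.000633 = 0.290776
The overloaded truck-present share is 0.028777*0.022 = 0.000633.
Hence the posterior is 0.000633/0.290776 ≈ 0.0022.

P(overloaded truck | ¬strain alarm, ¬sensor calibration drift, structural fatigue) ≈ 0.0022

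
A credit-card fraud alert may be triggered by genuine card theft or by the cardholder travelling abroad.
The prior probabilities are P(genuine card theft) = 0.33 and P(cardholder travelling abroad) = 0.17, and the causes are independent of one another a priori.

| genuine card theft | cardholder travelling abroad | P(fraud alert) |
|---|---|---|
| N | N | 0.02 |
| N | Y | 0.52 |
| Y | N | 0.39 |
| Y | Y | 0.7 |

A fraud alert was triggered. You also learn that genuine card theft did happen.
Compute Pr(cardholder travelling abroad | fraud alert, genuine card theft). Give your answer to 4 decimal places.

Pr(cardholder travelling abroad | fraud alert, genuine card theft) ≈ 0.2688

P(fraud alert | genuine card theft) = 0.39*0.83 + 0.7*0.17 = 0.323700 + 0.119000 = 0.442700
The cardholder travelling abroad-present share is 0.7*0.17 = 0.119000.
So P(cardholder travelling abroad | fraud alert, genuine card theft) = 0.119000/0.442700 ≈ 0.2688.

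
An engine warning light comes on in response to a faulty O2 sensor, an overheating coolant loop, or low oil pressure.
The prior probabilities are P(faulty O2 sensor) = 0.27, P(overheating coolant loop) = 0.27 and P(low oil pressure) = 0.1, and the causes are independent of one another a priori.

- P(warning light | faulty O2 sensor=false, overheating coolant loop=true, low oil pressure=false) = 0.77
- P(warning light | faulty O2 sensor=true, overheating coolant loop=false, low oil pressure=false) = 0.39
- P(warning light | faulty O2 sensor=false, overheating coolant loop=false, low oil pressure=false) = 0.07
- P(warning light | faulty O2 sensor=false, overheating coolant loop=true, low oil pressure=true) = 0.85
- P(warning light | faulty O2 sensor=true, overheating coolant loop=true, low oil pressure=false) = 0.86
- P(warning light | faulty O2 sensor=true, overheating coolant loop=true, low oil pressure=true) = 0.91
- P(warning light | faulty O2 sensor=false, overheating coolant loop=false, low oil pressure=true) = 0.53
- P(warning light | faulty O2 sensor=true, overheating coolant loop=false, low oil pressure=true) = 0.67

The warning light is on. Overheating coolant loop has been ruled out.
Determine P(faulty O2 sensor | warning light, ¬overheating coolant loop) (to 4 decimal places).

P(warning light | ¬overheating coolant loop) = 0.07×0.73×0.9 + 0.53×0.73×0.1 + 0.39×0.27×0.9 + 0.67×0.27×0.1 = 0.045990 + 0.038690 + 0.094770 + 0.018090 = 0.197540
The faulty O2 sensor-present share is 0.094770 + 0.018090 = 0.112860.
So P(faulty O2 sensor | warning light, ¬overheating coolant loop) = 0.112860/0.197540 ≈ 0.5713.

P(faulty O2 sensor | warning light, ¬overheating coolant loop) ≈ 0.5713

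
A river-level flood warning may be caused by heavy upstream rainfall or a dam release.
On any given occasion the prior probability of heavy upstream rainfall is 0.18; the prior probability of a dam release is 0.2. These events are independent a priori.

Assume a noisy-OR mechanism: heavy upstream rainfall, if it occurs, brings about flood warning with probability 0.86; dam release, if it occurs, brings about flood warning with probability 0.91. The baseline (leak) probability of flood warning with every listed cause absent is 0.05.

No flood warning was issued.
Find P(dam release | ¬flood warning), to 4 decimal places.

Under noisy-OR, P(flood warning | causes) = 1 − (1−0.05)·∏(1−qᵢ) over the active causes.
P(¬flood warning) = 0.95×0.82×0.8 + 0.0855×0.82×0.2 + 0.133×0.18×0.8 + 0.01197×0.18×0.2 = 0.623200 + 0.014022 + 0.019152 + 0.000431 = 0.656805
The dam release-present share is 0.014022 + 0.000431 = 0.014453.
So P(dam release | ¬flood warning) = 0.014453/0.656805 ≈ 0.0220.

P(dam release | ¬flood warning) ≈ 0.0220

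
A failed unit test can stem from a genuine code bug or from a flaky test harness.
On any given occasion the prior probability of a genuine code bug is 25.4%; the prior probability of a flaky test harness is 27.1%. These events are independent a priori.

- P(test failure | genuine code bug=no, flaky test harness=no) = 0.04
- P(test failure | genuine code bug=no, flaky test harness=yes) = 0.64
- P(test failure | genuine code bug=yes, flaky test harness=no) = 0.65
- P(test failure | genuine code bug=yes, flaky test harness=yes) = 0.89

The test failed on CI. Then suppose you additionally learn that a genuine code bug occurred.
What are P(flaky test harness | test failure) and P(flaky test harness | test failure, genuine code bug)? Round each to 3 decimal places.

P(test failure) = 0.04·0.746·0.729 + 0.64·0.746·0.271 + 0.65·0.254·0.729 + 0.89·0.254·0.271 = 0.021753 + 0.129386 + 0.120358 + 0.061262 = 0.332759
Of this, 0.190648 comes from 0.129386 + 0.061262 (the flaky test harness=true cases).
P(flaky test harness | test failure) = 0.190648 / 0.332759 ≈ 0.573

With the extra evidence:
P(test failure | genuine code bug) = 0.65*0.729 + 0.89*0.271 = 0.473850 + 0.241190 = 0.715040
The flaky test harness-present share is 0.89*0.271 = 0.241190.
Hence the posterior is 0.241190/0.715040 ≈ 0.337.
This is intercausal reasoning (explaining away): once genuine code bug accounts for the test failure, flaky test harness becomes less likely.

P(flaky test harness | test failure) ≈ 0.573; P(flaky test harness | test failure, genuine code bug) ≈ 0.337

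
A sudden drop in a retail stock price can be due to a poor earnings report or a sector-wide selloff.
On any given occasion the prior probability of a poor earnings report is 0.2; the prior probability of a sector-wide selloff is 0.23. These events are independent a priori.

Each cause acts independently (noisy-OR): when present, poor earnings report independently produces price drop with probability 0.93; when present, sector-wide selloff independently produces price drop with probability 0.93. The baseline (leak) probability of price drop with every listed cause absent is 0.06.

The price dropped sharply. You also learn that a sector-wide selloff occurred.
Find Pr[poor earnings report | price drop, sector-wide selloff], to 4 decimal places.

Pr[poor earnings report | price drop, sector-wide selloff] ≈ 0.2103

Under noisy-OR, P(price drop | causes) = 1 − (1−0.06)·∏(1−qᵢ) over the active causes.
P(price drop | sector-wide selloff) = 0.9342*0.8 + 0.995394*0.2 = 0.747360 + 0.199079 = 0.946439
The poor earnings report-present share is 0.995394*0.2 = 0.199079.
Hence the posterior is 0.199079/0.946439 ≈ 0.2103.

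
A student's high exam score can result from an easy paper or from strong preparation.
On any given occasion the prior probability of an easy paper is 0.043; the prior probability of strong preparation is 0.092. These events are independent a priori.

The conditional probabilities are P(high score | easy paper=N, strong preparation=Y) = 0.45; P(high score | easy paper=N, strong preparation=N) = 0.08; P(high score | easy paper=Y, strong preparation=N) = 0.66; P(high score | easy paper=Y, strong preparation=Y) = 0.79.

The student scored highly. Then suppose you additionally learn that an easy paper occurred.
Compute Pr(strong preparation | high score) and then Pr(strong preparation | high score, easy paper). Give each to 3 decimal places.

Pr(strong preparation | high score) ≈ 0.310; Pr(strong preparation | high score, easy paper) ≈ 0.108

Weight on strong preparation=true, given the evidence: 0.039620 + 0.003125 = 0.042745
Denominator P(high score): 0.08×0.957×0.908 + 0.45×0.957×0.092 + 0.66×0.043×0.908 + 0.79×0.043×0.092 = 0.138030
P(strong preparation | high score) = 0.042745/0.138030 ≈ 0.310

Now condition on the additional information:
Numerator (weight on configurations with strong preparation): 0.79*0.092 = 0.072680
Normalizer over all consistent configurations: 0.66*0.908 + 0.79*0.092 = 0.671960
P(strong preparation | high score, easy paper) = 0.072680/0.671960 ≈ 0.108
— easy paper explains away the evidence for strong preparation.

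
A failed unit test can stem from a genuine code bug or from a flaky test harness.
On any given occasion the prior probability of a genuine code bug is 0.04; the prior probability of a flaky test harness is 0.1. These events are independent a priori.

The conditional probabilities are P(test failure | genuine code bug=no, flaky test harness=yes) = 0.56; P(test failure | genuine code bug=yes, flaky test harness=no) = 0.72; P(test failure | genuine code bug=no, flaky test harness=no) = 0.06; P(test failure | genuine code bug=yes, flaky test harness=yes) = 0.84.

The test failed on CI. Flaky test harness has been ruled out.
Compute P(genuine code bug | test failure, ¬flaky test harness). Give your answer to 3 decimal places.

P(genuine code bug | test failure, ¬flaky test harness) ≈ 0.333

P(test failure | ¬flaky test harness) = 0.06*0.96 + 0.72*0.04 = 0.057600 + 0.028800 = 0.086400
Of this, 0.028800 comes from 0.72*0.04 (the genuine code bug=true cases).
Hence the posterior is 0.028800/0.086400 ≈ 0.333.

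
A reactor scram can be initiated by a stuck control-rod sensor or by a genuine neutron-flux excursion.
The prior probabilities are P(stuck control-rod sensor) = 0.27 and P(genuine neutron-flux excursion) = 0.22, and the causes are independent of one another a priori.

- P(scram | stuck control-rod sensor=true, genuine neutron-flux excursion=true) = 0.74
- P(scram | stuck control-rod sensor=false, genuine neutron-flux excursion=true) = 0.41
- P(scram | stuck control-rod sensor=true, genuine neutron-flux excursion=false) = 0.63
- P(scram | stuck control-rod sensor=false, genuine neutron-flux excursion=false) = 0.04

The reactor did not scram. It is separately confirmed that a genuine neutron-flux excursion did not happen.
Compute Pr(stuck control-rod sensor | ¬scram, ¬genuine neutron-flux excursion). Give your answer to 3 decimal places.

P(¬scram | ¬genuine neutron-flux excursion) = 0.96*0.73 + 0.37*0.27 = 0.700800 + 0.099900 = 0.800700
Of this, 0.099900 comes from 0.37*0.27 (the stuck control-rod sensor=true cases).
So P(stuck control-rod sensor | ¬scram, ¬genuine neutron-flux excursion) = 0.099900/0.800700 ≈ 0.125.

Pr(stuck control-rod sensor | ¬scram, ¬genuine neutron-flux excursion) ≈ 0.125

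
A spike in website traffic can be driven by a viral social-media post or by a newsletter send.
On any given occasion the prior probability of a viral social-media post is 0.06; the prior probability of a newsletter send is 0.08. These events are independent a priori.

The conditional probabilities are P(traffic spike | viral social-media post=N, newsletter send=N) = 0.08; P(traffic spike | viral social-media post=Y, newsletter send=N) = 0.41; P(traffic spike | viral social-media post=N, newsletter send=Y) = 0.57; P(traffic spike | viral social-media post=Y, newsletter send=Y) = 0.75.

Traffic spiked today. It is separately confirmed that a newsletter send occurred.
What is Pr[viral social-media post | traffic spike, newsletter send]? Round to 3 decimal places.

Sum P(traffic spike|·) weighted by the priors over both values of viral social-media post:
  P(traffic spike | newsletter send) = 0.57×0.94 + 0.75×0.06
        = 0.535800 + 0.045000 = 0.580800
Keeping only the viral social-media post-present terms gives 0.045000, so
  P(viral social-media post | traffic spike, newsletter send) = 0.045000 / 0.580800 ≈ 0.077

Pr[viral social-media post | traffic spike, newsletter send] ≈ 0.077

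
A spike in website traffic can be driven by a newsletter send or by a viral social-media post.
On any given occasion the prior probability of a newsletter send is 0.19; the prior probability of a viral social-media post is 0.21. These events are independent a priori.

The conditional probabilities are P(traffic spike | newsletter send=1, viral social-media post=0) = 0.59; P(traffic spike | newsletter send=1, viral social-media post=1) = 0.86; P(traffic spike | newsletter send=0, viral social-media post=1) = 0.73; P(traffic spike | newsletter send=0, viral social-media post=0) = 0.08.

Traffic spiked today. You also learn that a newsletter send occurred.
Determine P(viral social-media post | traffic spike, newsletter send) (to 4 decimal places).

P(traffic spike | newsletter send) = 0.59·0.79 + 0.86·0.21 = 0.466100 + 0.180600 = 0.646700
The viral social-media post-present share is 0.86·0.21 = 0.180600.
So P(viral social-media post | traffic spike, newsletter send) = 0.180600/0.646700 ≈ 0.2793.

P(viral social-media post | traffic spike, newsletter send) ≈ 0.2793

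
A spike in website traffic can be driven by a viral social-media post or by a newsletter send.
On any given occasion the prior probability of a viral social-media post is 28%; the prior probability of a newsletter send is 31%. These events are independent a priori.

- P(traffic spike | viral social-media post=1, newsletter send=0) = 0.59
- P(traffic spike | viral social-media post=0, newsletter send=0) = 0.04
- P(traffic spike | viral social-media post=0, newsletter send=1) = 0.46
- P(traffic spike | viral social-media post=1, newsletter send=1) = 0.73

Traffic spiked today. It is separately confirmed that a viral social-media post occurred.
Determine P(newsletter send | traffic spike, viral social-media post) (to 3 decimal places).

P(newsletter send | traffic spike, viral social-media post) ≈ 0.357

Numerator (weight on configurations with newsletter send): 0.73*0.31 = 0.226300
Normalizer over all consistent configurations: 0.59*0.69 + 0.73*0.31 = 0.633400
Posterior = 0.226300 / 0.633400 ≈ 0.357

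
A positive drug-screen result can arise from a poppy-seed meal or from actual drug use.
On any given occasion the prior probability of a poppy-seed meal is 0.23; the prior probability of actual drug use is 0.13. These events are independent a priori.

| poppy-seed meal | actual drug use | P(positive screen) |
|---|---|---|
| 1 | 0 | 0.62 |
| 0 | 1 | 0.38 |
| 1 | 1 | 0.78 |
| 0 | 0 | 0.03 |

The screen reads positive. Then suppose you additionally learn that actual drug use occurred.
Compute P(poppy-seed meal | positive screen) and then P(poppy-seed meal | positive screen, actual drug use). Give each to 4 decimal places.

P(positive screen) = 0.03·0.77·0.87 + 0.38·0.77·0.13 + 0.62·0.23·0.87 + 0.78·0.23·0.13 = 0.020097 + 0.038038 + 0.124062 + 0.023322 = 0.205519
Restricting to configurations with poppy-seed meal present: 0.124062 + 0.023322 = 0.147384.
Hence the posterior is 0.147384/0.205519 ≈ 0.7171.

Now condition on the additional information:
By total probability over both values of poppy-seed meal:
  P(positive screen | actual drug use) = 0.38*0.77 + 0.78*0.23
        = 0.292600 + 0.179400 = 0.472000
The terms with poppy-seed meal present sum to 0.179400, so
  P(poppy-seed meal | positive screen, actual drug use) = 0.179400 / 0.472000 ≈ 0.3801
This is intercausal reasoning (explaining away): once actual drug use accounts for the positive screen, poppy-seed meal becomes less likely.

P(poppy-seed meal | positive screen) ≈ 0.7171; P(poppy-seed meal | positive screen, actual drug use) ≈ 0.3801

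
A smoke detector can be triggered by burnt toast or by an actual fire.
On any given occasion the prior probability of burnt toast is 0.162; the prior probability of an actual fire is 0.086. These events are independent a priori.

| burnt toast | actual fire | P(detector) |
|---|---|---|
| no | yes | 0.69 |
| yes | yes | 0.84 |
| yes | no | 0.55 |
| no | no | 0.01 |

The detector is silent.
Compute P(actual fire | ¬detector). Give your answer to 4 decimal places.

By total probability over the 4 (burnt toast, actual fire) configurations:
  P(¬detector) = 0.99·0.838·0.914 + 0.31·0.838·0.086 + 0.45·0.162·0.914 + 0.16·0.162·0.086
        = 0.758273 + 0.022341 + 0.066631 + 0.002229 = 0.849474
Configurations with actual fire contribute 0.024570, so
  P(actual fire | ¬detector) = 0.024570 / 0.849474 ≈ 0.0289

P(actual fire | ¬detector) ≈ 0.0289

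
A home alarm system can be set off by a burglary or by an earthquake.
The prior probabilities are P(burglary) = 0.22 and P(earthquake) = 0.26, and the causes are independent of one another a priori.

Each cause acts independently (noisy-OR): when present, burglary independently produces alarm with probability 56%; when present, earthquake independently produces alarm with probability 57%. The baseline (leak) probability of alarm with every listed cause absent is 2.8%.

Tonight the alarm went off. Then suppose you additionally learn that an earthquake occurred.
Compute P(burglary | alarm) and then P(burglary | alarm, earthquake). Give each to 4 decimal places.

P(burglary | alarm) ≈ 0.5103; P(burglary | alarm, earthquake) ≈ 0.2834

Under noisy-OR, P(alarm | causes) = 1 − (1−0.028)·∏(1−qᵢ) over the active causes.
For the numerator, keep only burglary=true terms: 0.093174 + 0.046681 = 0.139855
Denominator P(alarm): 0.028*0.78*0.74 + 0.58204*0.78*0.26 + 0.57232*0.22*0.74 + 0.816098*0.22*0.26 = 0.274055
P(burglary | alarm) = 0.139855/0.274055 ≈ 0.5103

Now also conditioning on earthquake=true:
Enumerate both values of burglary and weight by the priors:
  P(alarm | earthquake) = 0.58204*0.78 + 0.816098*0.22
        = 0.453991 + 0.179542 = 0.633533
Configurations with burglary contribute 0.179542, so
  P(burglary | alarm, earthquake) = 0.179542 / 0.633533 ≈ 0.2834
Conditioning on earthquake lowers the posterior on burglary: the classic explaining-away effect in a common-effect structure.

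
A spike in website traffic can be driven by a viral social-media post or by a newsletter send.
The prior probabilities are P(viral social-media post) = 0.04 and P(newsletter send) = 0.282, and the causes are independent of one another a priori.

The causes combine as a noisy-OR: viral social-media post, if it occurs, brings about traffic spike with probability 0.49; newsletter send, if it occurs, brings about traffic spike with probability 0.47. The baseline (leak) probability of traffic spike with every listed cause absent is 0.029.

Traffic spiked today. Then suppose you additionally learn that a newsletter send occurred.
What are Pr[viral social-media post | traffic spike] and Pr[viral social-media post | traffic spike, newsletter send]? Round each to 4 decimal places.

Pr[viral social-media post | traffic spike] ≈ 0.1310; Pr[viral social-media post | traffic spike, newsletter send] ≈ 0.0595

Under noisy-OR, P(traffic spike | causes) = 1 − (1−0.029)·∏(1−qᵢ) over the active causes.
P(traffic spike) = 0.029·0.96·0.718 + 0.48537·0.96·0.282 + 0.50479·0.04·0.718 + 0.737539·0.04·0.282 = 0.019989 + 0.131399 + 0.014498 + 0.008319 = 0.174205
Restricting to configurations with viral social-media post present: 0.014498 + 0.008319 = 0.022817.
P(viral social-media post | traffic spike) = 0.022817 / 0.174205 ≈ 0.1310

With the extra evidence:
P(traffic spike | newsletter send) = 0.48537×0.96 + 0.737539×0.04 = 0.465955 + 0.029502 = 0.495457
The viral social-media post-present share is 0.737539×0.04 = 0.029502.
So P(viral social-media post | traffic spike, newsletter send) = 0.029502/0.495457 ≈ 0.0595.
Conditioning on newsletter send lowers the posterior on viral social-media post: the classic explaining-away effect in a common-effect structure.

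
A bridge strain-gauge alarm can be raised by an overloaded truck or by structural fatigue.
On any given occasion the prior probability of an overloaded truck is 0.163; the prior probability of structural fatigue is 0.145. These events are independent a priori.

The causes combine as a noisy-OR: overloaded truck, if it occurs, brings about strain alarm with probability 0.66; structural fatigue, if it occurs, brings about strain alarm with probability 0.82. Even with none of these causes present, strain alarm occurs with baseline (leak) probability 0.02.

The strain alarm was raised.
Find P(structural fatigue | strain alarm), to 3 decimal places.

Under noisy-OR, P(strain alarm | causes) = 1 − (1−0.02)·∏(1−qᵢ) over the active causes.
Enumerate the 4 (overloaded truck, structural fatigue) configurations and weight by the priors:
  P(strain alarm) = 0.02×0.837×0.855 + 0.8236×0.837×0.145 + 0.6668×0.163×0.855 + 0.940024×0.163×0.145
        = 0.014313 + 0.099956 + 0.092929 + 0.022217 = 0.229415
Keeping only the structural fatigue-present terms gives 0.122173, so
  P(structural fatigue | strain alarm) = 0.122173 / 0.229415 ≈ 0.533

P(structural fatigue | strain alarm) ≈ 0.533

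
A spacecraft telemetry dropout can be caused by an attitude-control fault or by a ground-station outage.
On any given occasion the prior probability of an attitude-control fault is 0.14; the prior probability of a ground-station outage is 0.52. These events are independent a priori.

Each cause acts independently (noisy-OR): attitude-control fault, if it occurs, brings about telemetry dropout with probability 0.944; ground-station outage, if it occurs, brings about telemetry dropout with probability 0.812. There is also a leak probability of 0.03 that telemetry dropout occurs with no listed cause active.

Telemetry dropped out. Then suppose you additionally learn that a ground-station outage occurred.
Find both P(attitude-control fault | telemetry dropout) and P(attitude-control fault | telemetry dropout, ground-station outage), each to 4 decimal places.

Under noisy-OR, P(telemetry dropout | causes) = 1 − (1−0.03)·∏(1−qᵢ) over the active causes.
By total probability over the 4 (attitude-control fault, ground-station outage) configurations:
  P(telemetry dropout) = 0.03·0.86·0.48 + 0.81764·0.86·0.52 + 0.94568·0.14·0.48 + 0.989788·0.14·0.52
        = 0.012384 + 0.365649 + 0.063550 + 0.072057 = 0.513640
Configurations with attitude-control fault contribute 0.135607, so
  P(attitude-control fault | telemetry dropout) = 0.135607 / 0.513640 ≈ 0.2640

With the extra evidence:
Numerator (weight on configurations with attitude-control fault): 0.989788·0.14 = 0.138570
The normalizing constant is 0.81764·0.86 + 0.989788·0.14 = 0.841740
Posterior = 0.138570 / 0.841740 ≈ 0.1646
The drop from 0.2640 to 0.1646 is the explaining-away (discounting) effect.

P(attitude-control fault | telemetry dropout) ≈ 0.2640; P(attitude-control fault | telemetry dropout, ground-station outage) ≈ 0.1646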